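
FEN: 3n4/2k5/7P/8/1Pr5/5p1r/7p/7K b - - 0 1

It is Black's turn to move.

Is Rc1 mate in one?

After Rc1: white king on h1; in check: yes, from the black rook on c1.
King squares — g1: attacked by Rc1; g2: attacked by Pf3; h2: attacked by Rh3.
White has no legal moves → checkmate.

yes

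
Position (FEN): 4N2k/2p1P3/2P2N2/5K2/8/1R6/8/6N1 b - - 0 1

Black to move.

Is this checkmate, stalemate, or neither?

stalemate

Black to move; black king on h8.
In check: no.
King squares — g7: attacked by Ne8; h7: attacked by Nf6; g8: attacked by Nf6.
Legal moves for Black: none.
Not in check and no legal moves → stalemate.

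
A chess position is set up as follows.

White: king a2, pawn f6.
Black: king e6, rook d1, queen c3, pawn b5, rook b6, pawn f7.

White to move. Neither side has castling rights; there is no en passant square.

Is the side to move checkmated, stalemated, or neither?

White to move; white king on a2.
In check: no.
King squares — a1: attacked by Rd1; b1: attacked by Rd1; b2: attacked by Qc3; a3: attacked by Qc3; b3: attacked by Qc3.
Legal moves for White: none.
Not in check and no legal moves → stalemate.

stalemate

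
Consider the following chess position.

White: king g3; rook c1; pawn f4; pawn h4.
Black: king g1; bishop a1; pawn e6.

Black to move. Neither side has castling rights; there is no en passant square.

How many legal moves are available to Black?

Black to move; king on g1.
In check: yes, from the white rook on c1.
Legal moves: none.
Count: 0.

0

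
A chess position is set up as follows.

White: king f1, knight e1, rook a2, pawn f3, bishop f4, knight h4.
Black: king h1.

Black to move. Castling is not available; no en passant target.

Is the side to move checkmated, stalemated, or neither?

Black to move; black king on h1.
In check: no.
King squares — g1: attacked by Kf1; g2: attacked by Ne1; h2: attacked by Ra2.
Legal moves for Black: none.
Not in check and no legal moves → stalemate.

stalemate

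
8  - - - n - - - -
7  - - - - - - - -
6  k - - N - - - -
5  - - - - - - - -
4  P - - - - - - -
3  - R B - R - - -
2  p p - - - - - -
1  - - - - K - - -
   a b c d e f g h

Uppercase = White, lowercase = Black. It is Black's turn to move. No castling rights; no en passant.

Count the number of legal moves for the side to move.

13

Black to move; king on a6.
In check: no.
Legal moves: Nf7, Nb7, Ne6, Nc6, Ka7, b1=Q+, b1=R+, b1=B, b1=N, a1=Q+, a1=R+, a1=B, a1=N.
Count: 13.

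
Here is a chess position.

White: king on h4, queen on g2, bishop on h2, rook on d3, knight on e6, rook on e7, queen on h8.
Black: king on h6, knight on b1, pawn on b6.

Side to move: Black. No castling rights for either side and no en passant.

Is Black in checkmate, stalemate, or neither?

checkmate

Black to move; black king on h6.
In check: yes, from the white queen on h8.
King squares — g5: attacked by Qg2; h5: attacked by Kh4; g6: attacked by Qg2; g7: attacked by Qg2; h7: attacked by Re7.
Legal moves for Black: none.
In check with no legal moves → checkmate.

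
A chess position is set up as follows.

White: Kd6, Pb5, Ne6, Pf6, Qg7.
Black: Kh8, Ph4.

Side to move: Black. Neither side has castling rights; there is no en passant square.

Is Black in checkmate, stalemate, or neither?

checkmate

Black to move; black king on h8.
In check: yes, from the white queen on g7.
King squares — g7: attacked by Ne6; h7: attacked by Qg7; g8: attacked by Qg7.
Legal moves for Black: none.
In check with no legal moves → checkmate.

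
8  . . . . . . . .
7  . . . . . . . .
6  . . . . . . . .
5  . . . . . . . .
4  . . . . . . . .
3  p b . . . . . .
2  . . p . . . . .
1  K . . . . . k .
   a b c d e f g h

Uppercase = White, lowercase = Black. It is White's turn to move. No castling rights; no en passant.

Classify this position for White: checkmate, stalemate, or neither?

White to move; white king on a1.
In check: no.
King squares — b1: attacked by Pc2; a2: attacked by Bb3; b2: attacked by Pa3.
Legal moves for White: none.
Not in check and no legal moves → stalemate.

stalemate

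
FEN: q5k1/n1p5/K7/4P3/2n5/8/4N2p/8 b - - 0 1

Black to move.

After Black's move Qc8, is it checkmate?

no

After Qc8: white king on a6; in check: yes, from the black queen on c8.
White has 1 legal reply: Kxa7.
In check but a legal move exists → not checkmate.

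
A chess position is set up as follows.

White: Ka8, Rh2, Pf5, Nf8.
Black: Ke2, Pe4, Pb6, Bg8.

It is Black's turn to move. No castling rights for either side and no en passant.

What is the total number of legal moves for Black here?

6

Black to move; king on e2.
In check: yes, from the white rook on h2.
Legal moves: Kf3, Ke3, Kd3, Kf1, Ke1, Kd1.
Count: 6.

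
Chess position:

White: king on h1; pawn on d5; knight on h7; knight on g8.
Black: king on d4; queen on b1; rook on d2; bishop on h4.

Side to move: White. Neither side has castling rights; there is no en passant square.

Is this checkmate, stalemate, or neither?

White to move; white king on h1.
In check: yes, from the black queen on b1.
King squares — g1: attacked by Qb1; g2: attacked by Rd2; h2: attacked by Rd2.
Legal moves for White: none.
In check with no legal moves → checkmate.

checkmate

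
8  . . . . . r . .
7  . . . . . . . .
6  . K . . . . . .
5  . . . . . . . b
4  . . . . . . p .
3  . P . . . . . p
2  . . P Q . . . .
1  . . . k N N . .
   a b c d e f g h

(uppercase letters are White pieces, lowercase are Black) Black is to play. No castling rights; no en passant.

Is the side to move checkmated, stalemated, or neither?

Black to move; black king on d1.
In check: yes, from the white queen on d2.
King squares — c1: attacked by Qd2; e1: attacked by Qd2; c2: attacked by Ne1; d2: attacked by Nf1; e2: attacked by Qd2.
Legal moves for Black: none.
In check with no legal moves → checkmate.

checkmate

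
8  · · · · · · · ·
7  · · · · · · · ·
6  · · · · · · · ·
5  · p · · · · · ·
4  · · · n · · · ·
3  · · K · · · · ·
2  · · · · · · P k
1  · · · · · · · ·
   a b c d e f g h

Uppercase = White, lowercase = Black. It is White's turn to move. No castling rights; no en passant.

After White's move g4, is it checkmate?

After g4: black king on h2; in check: no.
Black is not in check, so this cannot be checkmate.

no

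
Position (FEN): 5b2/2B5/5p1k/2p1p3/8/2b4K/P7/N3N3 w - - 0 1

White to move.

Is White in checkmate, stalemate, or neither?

White to move; white king on h3.
In check: no.
Legal moves for White include: Bd8, Bb8, Bd6, Bb6, Bxe5, Ba5, Kh4, Kg4, Kg3, Kh2, Kg2, Nf3, Nd3, Ng2, Nec2, Nb3, Nac2, a3, ... (list truncated; more exist).
White has legal moves and is not in check → neither.

neither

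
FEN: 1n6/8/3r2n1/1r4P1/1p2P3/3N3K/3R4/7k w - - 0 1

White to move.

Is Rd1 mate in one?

yes

After Rd1: black king on h1; in check: yes, from the white rook on d1.
King squares — g1: attacked by Rd1; g2: attacked by Kh3; h2: attacked by Kh3.
Black has no legal moves → checkmate.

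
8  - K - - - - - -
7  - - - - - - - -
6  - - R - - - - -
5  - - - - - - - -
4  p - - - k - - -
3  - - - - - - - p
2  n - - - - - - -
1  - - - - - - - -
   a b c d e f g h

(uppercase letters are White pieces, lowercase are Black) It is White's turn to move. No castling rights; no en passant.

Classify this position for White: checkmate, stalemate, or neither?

White to move; white king on b8.
In check: no.
Legal moves for White include: Kc8, Ka8, Kc7, Kb7, Ka7, Rc8, Rc7, Rh6, Rg6, Rf6, Re6+, Rd6, Rb6, Ra6, Rc5, Rc4+, Rc3, Rc2, ... (list truncated; more exist).
White has legal moves and is not in check → neither.

neither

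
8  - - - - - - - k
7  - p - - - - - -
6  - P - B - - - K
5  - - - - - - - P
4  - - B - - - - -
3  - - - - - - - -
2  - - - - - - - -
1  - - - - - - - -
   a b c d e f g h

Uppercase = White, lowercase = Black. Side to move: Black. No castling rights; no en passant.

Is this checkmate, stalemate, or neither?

stalemate

Black to move; black king on h8.
In check: no.
King squares — g7: attacked by Kh6; h7: attacked by Kh6; g8: attacked by Bc4.
Legal moves for Black: none.
Not in check and no legal moves → stalemate.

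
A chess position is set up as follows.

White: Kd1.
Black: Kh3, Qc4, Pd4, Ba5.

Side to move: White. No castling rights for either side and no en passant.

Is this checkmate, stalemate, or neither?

stalemate

White to move; white king on d1.
In check: no.
King squares — c1: attacked by Qc4; e1: attacked by Ba5; c2: attacked by Qc4; d2: attacked by Ba5; e2: attacked by Qc4.
Legal moves for White: none.
Not in check and no legal moves → stalemate.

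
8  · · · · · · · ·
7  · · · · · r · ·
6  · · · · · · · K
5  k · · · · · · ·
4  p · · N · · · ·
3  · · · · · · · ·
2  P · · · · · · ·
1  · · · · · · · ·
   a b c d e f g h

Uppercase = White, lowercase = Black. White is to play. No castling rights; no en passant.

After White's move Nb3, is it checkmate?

no

After Nb3: black king on a5; in check: yes, from the white knight on b3.
Black has 5 legal replies: Kb6, Ka6, Kb5, Kb4, axb3.
In check but a legal move exists → not checkmate.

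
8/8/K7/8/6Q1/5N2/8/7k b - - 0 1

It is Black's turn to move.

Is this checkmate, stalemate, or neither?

stalemate

Black to move; black king on h1.
In check: no.
King squares — g1: attacked by Nf3; g2: attacked by Qg4; h2: attacked by Nf3.
Legal moves for Black: none.
Not in check and no legal moves → stalemate.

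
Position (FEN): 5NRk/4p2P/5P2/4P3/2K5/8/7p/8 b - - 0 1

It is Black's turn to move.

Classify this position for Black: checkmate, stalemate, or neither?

checkmate

Black to move; black king on h8.
In check: yes, from the white rook on g8.
King squares — g7: attacked by Pf6; h7: attacked by Nf8; g8: attacked by Ph7.
Legal moves for Black: none.
In check with no legal moves → checkmate.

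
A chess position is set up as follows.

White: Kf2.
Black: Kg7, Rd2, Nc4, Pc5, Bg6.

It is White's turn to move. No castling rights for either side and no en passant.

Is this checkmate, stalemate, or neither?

White to move; white king on f2.
In check: yes, from the black rook on d2.
Legal moves for White: Kg3, Kf3, Kg1, Kf1, Ke1.
White is in check but has 5 legal moves → neither.

neither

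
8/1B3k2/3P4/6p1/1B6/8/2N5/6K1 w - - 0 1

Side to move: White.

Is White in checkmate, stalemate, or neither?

neither

White to move; white king on g1.
In check: no.
Legal moves for White include: Bc8, Ba8, Bc6, Ba6, Bd5+, Be4, Bf3, Bg2, Bh1, Bc5, Ba5, Bc3, Ba3, Bd2, Be1, Nd4, Ne3, Na3, ... (list truncated; more exist).
White has legal moves and is not in check → neither.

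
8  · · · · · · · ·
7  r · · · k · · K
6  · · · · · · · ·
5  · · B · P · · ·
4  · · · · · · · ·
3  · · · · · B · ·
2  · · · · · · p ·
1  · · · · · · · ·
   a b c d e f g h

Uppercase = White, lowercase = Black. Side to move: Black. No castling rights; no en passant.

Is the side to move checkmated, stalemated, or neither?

Black to move; black king on e7.
In check: yes, from the white bishop on c5.
King squares — d6: attacked by Bc5; e6: available; f6: attacked by Pe5; d7: available; f7: available; d8: available; e8: available; f8: attacked by Bc5.
Legal moves for Black: Ke8+, Kd8+, Kf7, Kd7, Ke6+.
Black is in check but has 5 legal moves → neither.

neither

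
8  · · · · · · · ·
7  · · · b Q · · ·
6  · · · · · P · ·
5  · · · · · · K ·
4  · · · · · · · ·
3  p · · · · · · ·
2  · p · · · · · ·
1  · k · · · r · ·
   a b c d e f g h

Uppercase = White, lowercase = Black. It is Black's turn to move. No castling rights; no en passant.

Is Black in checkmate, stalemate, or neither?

neither

Black to move; black king on b1.
In check: no.
Legal moves for Black include: Be8, Bc8, Be6, Bc6, Bf5, Bb5, Bg4, Ba4, Bh3, Rxf6, Rf5+, Rf4, Rf3, Rf2, Rh1, Rg1+, Re1, Rd1, ... (list truncated; more exist).
Black has legal moves and is not in check → neither.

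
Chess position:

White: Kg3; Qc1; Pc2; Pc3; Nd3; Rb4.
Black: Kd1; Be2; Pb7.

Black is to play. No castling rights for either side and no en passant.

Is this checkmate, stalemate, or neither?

checkmate

Black to move; black king on d1.
In check: yes, from the white queen on c1.
King squares — c1: attacked by Nd3; e1: attacked by Qc1; c2: attacked by Qc1; d2: attacked by Qc1; e2: own bishop.
Legal moves for Black: none.
In check with no legal moves → checkmate.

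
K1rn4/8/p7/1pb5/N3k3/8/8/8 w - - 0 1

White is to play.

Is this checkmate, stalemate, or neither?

White to move; white king on a8.
In check: yes, from the black rook on c8.
King squares — a7: attacked by Bc5; b7: attacked by Nd8; b8: attacked by Rc8.
Legal moves for White: none.
In check with no legal moves → checkmate.

checkmate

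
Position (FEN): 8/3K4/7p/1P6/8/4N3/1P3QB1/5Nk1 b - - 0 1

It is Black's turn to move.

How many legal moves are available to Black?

Black to move; king on g1.
In check: yes, from the white queen on f2.
Legal moves: Kxf2.
Count: 1.

1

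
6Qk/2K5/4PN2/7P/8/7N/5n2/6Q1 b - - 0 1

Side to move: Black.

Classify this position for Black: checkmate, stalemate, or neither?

checkmate

Black to move; black king on h8.
In check: yes, from the white queen on g8.
King squares — g7: attacked by Qg1; h7: attacked by Nf6; g8: attacked by Qg1.
Legal moves for Black: none.
In check with no legal moves → checkmate.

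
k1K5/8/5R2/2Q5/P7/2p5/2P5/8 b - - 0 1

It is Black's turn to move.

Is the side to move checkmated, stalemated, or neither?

stalemate

Black to move; black king on a8.
In check: no.
King squares — a7: attacked by Qc5; b7: attacked by Kc8; b8: attacked by Kc8.
Legal moves for Black: none.
Not in check and no legal moves → stalemate.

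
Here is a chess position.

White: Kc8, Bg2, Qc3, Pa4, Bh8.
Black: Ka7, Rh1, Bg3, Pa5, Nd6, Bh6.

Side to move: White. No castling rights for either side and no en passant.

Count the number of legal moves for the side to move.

3

White to move; king on c8.
In check: yes, from the black knight on d6.
Legal moves: Kd8, Kd7, Kc7.
Count: 3.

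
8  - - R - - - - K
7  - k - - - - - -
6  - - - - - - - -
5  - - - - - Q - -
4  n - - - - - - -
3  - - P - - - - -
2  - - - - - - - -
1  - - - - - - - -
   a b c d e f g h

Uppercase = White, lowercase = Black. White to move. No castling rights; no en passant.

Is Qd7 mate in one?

no

After Qd7: black king on b7; in check: yes, from the white queen on d7.
Black has 2 legal replies: Kb6, Ka6.
In check but a legal move exists → not checkmate.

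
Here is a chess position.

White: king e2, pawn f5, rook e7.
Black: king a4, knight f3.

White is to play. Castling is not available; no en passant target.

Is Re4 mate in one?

After Re4: black king on a4; in check: yes, from the white rook on e4.
Black has 5 legal replies: Kb5, Ka5, Kb3, Ka3, Nd4+.
In check but a legal move exists → not checkmate.

no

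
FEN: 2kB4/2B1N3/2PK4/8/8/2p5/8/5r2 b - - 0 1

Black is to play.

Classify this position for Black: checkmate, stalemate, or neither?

checkmate

Black to move; black king on c8.
In check: yes, from the white knight on e7.
King squares — b7: attacked by Pc6; c7: attacked by Kd6; d7: attacked by Pc6; b8: attacked by Bc7; d8: attacked by Bc7.
Legal moves for Black: none.
In check with no legal moves → checkmate.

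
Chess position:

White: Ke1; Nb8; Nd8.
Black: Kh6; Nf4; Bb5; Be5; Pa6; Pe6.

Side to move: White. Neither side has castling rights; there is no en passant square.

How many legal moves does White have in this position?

White to move; king on e1.
In check: no.
Legal moves: Nf7+, Nb7, Nxe6, Ndc6, Nd7, Nbc6, Nxa6, Kf2, Kd2, Kd1.
Count: 10.

10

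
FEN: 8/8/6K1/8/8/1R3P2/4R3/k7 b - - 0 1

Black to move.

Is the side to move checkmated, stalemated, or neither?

Black to move; black king on a1.
In check: no.
King squares — b1: attacked by Rb3; a2: attacked by Re2; b2: attacked by Re2.
Legal moves for Black: none.
Not in check and no legal moves → stalemate.

stalemate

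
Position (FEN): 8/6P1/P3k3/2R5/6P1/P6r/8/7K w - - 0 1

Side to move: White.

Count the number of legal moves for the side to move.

2

White to move; king on h1.
In check: yes, from the black rook on h3.
Legal moves: Kg2, Kg1.
Count: 2.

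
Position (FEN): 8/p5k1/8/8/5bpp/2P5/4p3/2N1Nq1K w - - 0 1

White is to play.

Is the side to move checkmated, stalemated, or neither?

checkmate

White to move; white king on h1.
In check: yes, from the black queen on f1.
King squares — g1: attacked by Qf1; g2: attacked by Qf1; h2: attacked by Bf4.
Legal moves for White: none.
In check with no legal moves → checkmate.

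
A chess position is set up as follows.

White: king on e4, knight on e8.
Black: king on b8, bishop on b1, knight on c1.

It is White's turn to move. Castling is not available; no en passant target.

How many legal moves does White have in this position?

White to move; king on e4.
In check: yes, from the black bishop on b1.
Legal moves: Ke5, Kd5, Kf4, Kd4, Kf3, Ke3.
Count: 6.

6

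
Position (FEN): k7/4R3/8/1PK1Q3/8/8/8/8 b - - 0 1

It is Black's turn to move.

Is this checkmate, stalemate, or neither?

Black to move; black king on a8.
In check: no.
King squares — a7: attacked by Re7; b7: attacked by Re7; b8: attacked by Qe5.
Legal moves for Black: none.
Not in check and no legal moves → stalemate.

stalemate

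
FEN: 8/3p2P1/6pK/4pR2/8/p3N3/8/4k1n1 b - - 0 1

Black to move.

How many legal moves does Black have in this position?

11

Black to move; king on e1.
In check: no.
Legal moves: Nh3, Nf3, Ne2, Ke2, Kd2, gxf5, d6, g5, e4, a2, d5.
Count: 11.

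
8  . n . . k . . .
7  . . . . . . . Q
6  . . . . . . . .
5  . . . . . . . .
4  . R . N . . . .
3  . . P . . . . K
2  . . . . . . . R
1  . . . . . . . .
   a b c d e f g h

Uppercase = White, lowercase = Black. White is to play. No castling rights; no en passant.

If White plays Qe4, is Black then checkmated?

no

After Qe4: black king on e8; in check: yes, from the white queen on e4.
Black has 4 legal replies: Kf8, Kd8, Kf7, Kd7.
In check but a legal move exists → not checkmate.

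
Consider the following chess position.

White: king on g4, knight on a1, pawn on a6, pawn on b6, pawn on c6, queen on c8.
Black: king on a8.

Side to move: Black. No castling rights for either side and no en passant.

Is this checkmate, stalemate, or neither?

Black to move; black king on a8.
In check: yes, from the white queen on c8.
King squares — a7: attacked by Pb6; b7: attacked by Pa6; b8: attacked by Qc8.
Legal moves for Black: none.
In check with no legal moves → checkmate.

checkmate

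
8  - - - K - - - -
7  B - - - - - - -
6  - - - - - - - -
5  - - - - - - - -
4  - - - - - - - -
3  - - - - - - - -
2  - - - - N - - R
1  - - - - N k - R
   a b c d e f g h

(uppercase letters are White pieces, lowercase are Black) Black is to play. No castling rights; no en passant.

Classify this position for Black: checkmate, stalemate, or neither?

Black to move; black king on f1.
In check: yes, from the white rook on h1.
King squares — e1: attacked by Rh1; g1: attacked by Rh1; e2: attacked by Rh2; f2: attacked by Rh2; g2: attacked by Ne1.
Legal moves for Black: none.
In check with no legal moves → checkmate.

checkmate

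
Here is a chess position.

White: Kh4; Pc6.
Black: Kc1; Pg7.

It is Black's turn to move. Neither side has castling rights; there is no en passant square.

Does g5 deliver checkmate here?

no

After g5: white king on h4; in check: yes, from the black pawn on g5.
White has 5 legal replies: Kh5, Kxg5, Kg4, Kh3, Kg3.
In check but a legal move exists → not checkmate.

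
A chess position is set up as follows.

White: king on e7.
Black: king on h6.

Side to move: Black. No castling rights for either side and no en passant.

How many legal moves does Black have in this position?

Black to move; king on h6.
In check: no.
Legal moves: Kh7, Kg7, Kg6, Kh5, Kg5.
Count: 5.

5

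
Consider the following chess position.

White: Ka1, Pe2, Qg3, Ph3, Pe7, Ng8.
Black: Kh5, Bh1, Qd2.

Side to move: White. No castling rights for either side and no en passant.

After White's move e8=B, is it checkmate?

After e8=B: black king on h5; in check: yes, from the white bishop on e8.
King squares — g4: attacked by Qg3; h4: attacked by Qg3; g5: attacked by Qg3; g6: attacked by Qg3; h6: attacked by Ng8.
Black has no legal moves → checkmate.

yes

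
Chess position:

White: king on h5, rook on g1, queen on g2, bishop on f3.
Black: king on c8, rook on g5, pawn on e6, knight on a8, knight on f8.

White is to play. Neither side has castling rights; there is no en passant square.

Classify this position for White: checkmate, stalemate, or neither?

White to move; white king on h5.
In check: yes, from the black rook on g5.
King squares — g4: attacked by Rg5; h4: available; g5: available; g6: attacked by Rg5; h6: available.
Legal moves for White: Kh6, Kxg5, Kh4, Qxg5.
White is in check but has 4 legal moves → neither.

neither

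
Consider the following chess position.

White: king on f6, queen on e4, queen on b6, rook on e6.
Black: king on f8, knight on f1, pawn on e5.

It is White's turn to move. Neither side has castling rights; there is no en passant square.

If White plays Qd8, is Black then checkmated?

yes

After Qd8: black king on f8; in check: yes, from the white queen on d8.
King squares — e7: attacked by Re6; f7: attacked by Kf6; g7: attacked by Kf6; e8: attacked by Re6; g8: attacked by Qd8.
Black has no legal moves → checkmate.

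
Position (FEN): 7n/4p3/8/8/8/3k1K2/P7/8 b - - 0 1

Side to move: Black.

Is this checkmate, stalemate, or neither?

Black to move; black king on d3.
In check: no.
Legal moves for Black: Nf7, Ng6, Kd4, Kc4, Kc3, Kd2, Kc2, e6, e5.
Black has 9 legal moves and is not in check → neither.

neither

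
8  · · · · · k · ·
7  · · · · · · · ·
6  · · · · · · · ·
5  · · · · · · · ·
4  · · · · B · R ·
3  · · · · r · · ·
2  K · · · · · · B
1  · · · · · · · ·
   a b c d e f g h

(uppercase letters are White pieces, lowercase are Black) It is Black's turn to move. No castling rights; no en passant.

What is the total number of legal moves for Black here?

13

Black to move; king on f8.
In check: no.
Legal moves: Ke8, Kf7, Ke7, Rxe4, Rh3, Rg3, Rf3, Rd3, Rc3, Rb3, Ra3+, Re2+, Re1.
Count: 13.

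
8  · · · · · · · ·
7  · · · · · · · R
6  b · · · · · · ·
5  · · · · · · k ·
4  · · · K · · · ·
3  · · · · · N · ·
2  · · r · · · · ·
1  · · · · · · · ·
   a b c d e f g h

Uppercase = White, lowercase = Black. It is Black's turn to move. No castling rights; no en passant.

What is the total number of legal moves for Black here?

5

Black to move; king on g5.
In check: yes, from the white knight on f3.
Legal moves: Kg6, Kf6, Kf5, Kg4, Kf4.
Count: 5.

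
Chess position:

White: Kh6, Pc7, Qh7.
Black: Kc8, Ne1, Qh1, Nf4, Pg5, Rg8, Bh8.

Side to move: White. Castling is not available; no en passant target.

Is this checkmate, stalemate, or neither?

White to move; white king on h6.
In check: yes, from the black queen on h1.
King squares — g5: attacked by Rg8; h5: attacked by Qh1; g6: attacked by Nf4; g7: attacked by Rg8; h7: own queen.
Legal moves for White: none.
In check with no legal moves → checkmate.

checkmate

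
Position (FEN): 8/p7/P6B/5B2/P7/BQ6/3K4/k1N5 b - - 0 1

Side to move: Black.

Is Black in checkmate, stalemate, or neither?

stalemate

Black to move; black king on a1.
In check: no.
King squares — b1: attacked by Qb3; a2: attacked by Nc1; b2: attacked by Ba3.
Legal moves for Black: none.
Not in check and no legal moves → stalemate.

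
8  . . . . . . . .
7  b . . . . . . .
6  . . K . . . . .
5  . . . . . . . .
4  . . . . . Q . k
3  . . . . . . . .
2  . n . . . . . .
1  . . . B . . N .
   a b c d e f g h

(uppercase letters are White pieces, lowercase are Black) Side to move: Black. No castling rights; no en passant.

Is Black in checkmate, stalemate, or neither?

Black to move; black king on h4.
In check: yes, from the white queen on f4.
King squares — g3: attacked by Qf4; h3: attacked by Ng1; g4: attacked by Bd1; g5: attacked by Qf4; h5: attacked by Bd1.
Legal moves for Black: none.
In check with no legal moves → checkmate.

checkmate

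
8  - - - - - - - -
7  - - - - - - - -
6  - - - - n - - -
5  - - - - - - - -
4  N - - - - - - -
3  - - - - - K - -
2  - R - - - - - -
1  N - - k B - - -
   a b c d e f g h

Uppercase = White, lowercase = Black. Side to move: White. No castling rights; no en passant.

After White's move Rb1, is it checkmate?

yes

After Rb1: black king on d1; in check: yes, from the white rook on b1.
King squares — c1: attacked by Rb1; e1: attacked by Rb1; c2: attacked by Na1; d2: attacked by Be1; e2: attacked by Kf3.
Black has no legal moves → checkmate.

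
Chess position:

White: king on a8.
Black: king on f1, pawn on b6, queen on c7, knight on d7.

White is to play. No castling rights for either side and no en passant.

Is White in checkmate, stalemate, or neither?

stalemate

White to move; white king on a8.
In check: no.
King squares — a7: attacked by Qc7; b7: attacked by Qc7; b8: attacked by Qc7.
Legal moves for White: none.
Not in check and no legal moves → stalemate.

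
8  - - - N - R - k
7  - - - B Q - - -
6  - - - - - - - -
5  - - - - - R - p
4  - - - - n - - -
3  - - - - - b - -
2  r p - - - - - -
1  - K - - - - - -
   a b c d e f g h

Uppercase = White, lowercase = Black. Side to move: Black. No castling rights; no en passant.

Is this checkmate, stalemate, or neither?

checkmate

Black to move; black king on h8.
In check: yes, from the white rook on f8.
King squares — g7: attacked by Qe7; h7: attacked by Qe7; g8: attacked by Rf8.
Legal moves for Black: none.
In check with no legal moves → checkmate.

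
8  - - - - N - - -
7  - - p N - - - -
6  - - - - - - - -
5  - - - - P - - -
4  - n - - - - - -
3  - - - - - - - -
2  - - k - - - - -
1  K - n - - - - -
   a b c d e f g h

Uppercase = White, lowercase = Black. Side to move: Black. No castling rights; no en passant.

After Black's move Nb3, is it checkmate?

After Nb3: white king on a1; in check: yes, from the black knight on b3.
King squares — b1: attacked by Kc2; a2: attacked by Nb4; b2: attacked by Kc2.
White has no legal moves → checkmate.

yes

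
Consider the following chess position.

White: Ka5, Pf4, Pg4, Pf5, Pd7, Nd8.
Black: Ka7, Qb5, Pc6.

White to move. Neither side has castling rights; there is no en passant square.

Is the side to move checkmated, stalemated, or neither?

White to move; white king on a5.
In check: yes, from the black queen on b5.
King squares — a4: attacked by Qb5; b4: attacked by Qb5; b5: attacked by Pc6; a6: attacked by Qb5; b6: attacked by Qb5.
Legal moves for White: none.
In check with no legal moves → checkmate.

checkmate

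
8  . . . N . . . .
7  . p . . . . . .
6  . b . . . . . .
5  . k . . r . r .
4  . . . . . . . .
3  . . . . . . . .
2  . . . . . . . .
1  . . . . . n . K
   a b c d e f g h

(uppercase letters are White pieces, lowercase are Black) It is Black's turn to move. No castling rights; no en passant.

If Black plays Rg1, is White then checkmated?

yes

After Rg1: white king on h1; in check: yes, from the black rook on g1.
King squares — g1: attacked by Bb6; g2: attacked by Rg1; h2: attacked by Nf1.
White has no legal moves → checkmate.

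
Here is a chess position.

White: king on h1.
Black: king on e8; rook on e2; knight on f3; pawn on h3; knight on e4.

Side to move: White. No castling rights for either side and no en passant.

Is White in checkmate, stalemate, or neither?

stalemate

White to move; white king on h1.
In check: no.
King squares — g1: attacked by Nf3; g2: attacked by Re2; h2: attacked by Re2.
Legal moves for White: none.
Not in check and no legal moves → stalemate.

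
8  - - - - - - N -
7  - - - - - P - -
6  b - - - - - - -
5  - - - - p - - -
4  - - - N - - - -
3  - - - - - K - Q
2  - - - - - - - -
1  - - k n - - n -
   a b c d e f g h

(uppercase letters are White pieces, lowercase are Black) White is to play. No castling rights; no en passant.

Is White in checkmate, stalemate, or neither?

neither

White to move; white king on f3.
In check: yes, from the black knight on g1.
Legal moves for White: Kg4, Ke4, Kg3, Kg2.
White is in check but has 4 legal moves → neither.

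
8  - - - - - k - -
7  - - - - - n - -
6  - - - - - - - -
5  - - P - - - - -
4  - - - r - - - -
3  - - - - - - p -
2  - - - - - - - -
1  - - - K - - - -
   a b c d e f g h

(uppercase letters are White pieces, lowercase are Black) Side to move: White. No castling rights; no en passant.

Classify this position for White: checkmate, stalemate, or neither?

White to move; white king on d1.
In check: yes, from the black rook on d4.
King squares — c1: available; e1: available; c2: available; d2: attacked by Rd4; e2: available.
Legal moves for White: Ke2, Kc2, Ke1, Kc1.
White is in check but has 4 legal moves → neither.

neither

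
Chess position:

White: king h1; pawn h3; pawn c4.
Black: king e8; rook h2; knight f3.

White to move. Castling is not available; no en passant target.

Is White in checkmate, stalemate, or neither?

White to move; white king on h1.
In check: yes, from the black rook on h2.
King squares — g1: attacked by Nf3; g2: attacked by Rh2; h2: attacked by Nf3.
Legal moves for White: none.
In check with no legal moves → checkmate.

checkmate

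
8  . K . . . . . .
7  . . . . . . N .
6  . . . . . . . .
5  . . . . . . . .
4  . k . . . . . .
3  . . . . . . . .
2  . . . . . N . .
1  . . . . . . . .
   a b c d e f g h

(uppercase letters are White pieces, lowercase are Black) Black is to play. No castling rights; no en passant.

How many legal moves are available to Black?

8

Black to move; king on b4.
In check: no.
Legal moves: Kc5, Kb5, Ka5, Kc4, Ka4, Kc3, Kb3, Ka3.
Count: 8.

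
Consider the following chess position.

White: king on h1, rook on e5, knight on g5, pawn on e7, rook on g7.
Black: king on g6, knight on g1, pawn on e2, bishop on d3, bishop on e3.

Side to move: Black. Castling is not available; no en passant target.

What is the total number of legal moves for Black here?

4

Black to move; king on g6.
In check: yes, from the white rook on g7.
Legal moves: Kxg7, Kh6, Kf6, Kh5.
Count: 4.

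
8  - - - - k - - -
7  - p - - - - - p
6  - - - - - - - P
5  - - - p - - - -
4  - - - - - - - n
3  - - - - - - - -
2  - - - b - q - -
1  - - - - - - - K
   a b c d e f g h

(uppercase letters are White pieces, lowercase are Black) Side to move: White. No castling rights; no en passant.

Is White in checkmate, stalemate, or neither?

stalemate

White to move; white king on h1.
In check: no.
King squares — g1: attacked by Qf2; g2: attacked by Qf2; h2: attacked by Qf2.
Legal moves for White: none.
Not in check and no legal moves → stalemate.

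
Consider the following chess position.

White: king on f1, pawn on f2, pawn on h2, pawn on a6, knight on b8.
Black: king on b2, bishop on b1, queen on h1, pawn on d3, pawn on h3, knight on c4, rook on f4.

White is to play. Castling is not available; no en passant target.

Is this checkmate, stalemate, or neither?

checkmate

White to move; white king on f1.
In check: yes, from the black queen on h1.
King squares — e1: attacked by Qh1; g1: attacked by Qh1; e2: attacked by Pd3; f2: own pawn; g2: attacked by Qh1.
Legal moves for White: none.
In check with no legal moves → checkmate.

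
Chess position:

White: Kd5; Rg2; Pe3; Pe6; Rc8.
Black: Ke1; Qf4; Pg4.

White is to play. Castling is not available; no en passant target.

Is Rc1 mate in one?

After Rc1: black king on e1; in check: yes, from the white rook on c1.
King squares — d1: attacked by Rc1; f1: attacked by Rc1; d2: attacked by Rg2; e2: attacked by Rg2; f2: attacked by Rg2.
Black has no legal moves → checkmate.

yes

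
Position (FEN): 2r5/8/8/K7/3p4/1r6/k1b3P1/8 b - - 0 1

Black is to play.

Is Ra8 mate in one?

After Ra8: white king on a5; in check: yes, from the black rook on a8.
King squares — a4: attacked by Ra8; b4: attacked by Rb3; b5: attacked by Rb3; a6: attacked by Ra8; b6: attacked by Rb3.
White has no legal moves → checkmate.

yes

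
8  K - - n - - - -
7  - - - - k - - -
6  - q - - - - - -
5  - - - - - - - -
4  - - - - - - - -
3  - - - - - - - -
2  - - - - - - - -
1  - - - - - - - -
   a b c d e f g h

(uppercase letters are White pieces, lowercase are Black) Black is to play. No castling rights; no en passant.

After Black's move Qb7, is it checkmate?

After Qb7: white king on a8; in check: yes, from the black queen on b7.
King squares — a7: attacked by Qb7; b7: attacked by Nd8; b8: attacked by Qb7.
White has no legal moves → checkmate.

yes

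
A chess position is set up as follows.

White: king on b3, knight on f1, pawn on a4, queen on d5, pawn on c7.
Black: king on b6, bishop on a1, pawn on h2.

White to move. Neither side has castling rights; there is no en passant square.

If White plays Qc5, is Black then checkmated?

no

After Qc5: black king on b6; in check: yes, from the white queen on c5.
Black has 3 legal replies: Kb7, Ka6, Kxc5.
In check but a legal move exists → not checkmate.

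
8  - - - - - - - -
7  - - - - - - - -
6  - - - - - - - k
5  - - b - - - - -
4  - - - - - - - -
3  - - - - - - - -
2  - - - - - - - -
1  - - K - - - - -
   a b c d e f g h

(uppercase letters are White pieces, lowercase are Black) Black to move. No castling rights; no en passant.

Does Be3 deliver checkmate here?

After Be3: white king on c1; in check: yes, from the black bishop on e3.
White has 4 legal replies: Kc2, Kb2, Kd1, Kb1.
In check but a legal move exists → not checkmate.

no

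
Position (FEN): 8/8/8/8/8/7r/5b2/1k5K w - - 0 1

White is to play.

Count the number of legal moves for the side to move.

1

White to move; king on h1.
In check: yes, from the black rook on h3.
Legal moves: Kg2.
Count: 1.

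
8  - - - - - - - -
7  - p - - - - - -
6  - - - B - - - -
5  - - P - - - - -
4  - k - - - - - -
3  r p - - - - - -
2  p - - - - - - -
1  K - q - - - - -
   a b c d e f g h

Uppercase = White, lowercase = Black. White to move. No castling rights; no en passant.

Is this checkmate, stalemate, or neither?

checkmate

White to move; white king on a1.
In check: yes, from the black queen on c1.
King squares — b1: attacked by Qc1; a2: attacked by Ra3; b2: attacked by Qc1.
Legal moves for White: none.
In check with no legal moves → checkmate.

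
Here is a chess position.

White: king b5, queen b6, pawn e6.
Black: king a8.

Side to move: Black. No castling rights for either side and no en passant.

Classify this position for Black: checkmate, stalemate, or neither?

Black to move; black king on a8.
In check: no.
King squares — a7: attacked by Qb6; b7: attacked by Qb6; b8: attacked by Qb6.
Legal moves for Black: none.
Not in check and no legal moves → stalemate.

stalemate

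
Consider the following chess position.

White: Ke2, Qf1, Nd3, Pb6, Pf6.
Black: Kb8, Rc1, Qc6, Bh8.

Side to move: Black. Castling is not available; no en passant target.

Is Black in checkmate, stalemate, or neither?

neither

Black to move; black king on b8.
In check: no.
Legal moves for Black include: Bg7, Bxf6, Kc8, Ka8, Kb7, Qe8+, Qc8, Qa8, Qd7, Qc7, Qb7, Qxf6, Qe6+, Qd6, Qxb6, Qd5, Qc5, Qb5, ... (list truncated; more exist).
Black has legal moves and is not in check → neither.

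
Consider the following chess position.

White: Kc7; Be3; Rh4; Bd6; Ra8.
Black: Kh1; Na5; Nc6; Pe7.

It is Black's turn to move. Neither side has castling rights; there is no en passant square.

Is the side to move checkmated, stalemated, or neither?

neither

Black to move; black king on h1.
In check: yes, from the white rook on h4.
King squares — g1: attacked by Be3; g2: available; h2: attacked by Rh4.
Legal moves for Black: Kg2.
Black is in check but has 1 legal move → neither.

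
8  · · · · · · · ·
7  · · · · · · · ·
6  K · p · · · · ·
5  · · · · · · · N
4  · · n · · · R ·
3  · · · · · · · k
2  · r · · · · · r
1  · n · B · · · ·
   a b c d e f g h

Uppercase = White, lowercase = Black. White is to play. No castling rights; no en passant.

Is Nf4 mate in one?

After Nf4: black king on h3; in check: yes, from the white knight on f4.
King squares — g2: attacked by Nf4; h2: own rook; g3: attacked by Rg4; g4: attacked by Bd1; h4: attacked by Rg4.
Black has no legal moves → checkmate.

yes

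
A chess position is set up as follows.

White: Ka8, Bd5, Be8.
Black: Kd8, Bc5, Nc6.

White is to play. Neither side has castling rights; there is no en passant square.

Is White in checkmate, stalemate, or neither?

neither

White to move; white king on a8.
In check: no.
Legal moves for White: Bef7, Bd7, Bg6, Bexc6, Bh5, Kb7, Bg8, Bdf7, Be6, Bdxc6, Be4, Bc4, Bf3, Bb3, Bg2, Ba2, Bh1.
White has 17 legal moves and is not in check → neither.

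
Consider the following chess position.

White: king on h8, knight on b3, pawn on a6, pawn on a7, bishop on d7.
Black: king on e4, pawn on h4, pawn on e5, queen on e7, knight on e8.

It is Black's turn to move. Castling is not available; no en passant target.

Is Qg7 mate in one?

After Qg7: white king on h8; in check: yes, from the black queen on g7.
King squares — g7: attacked by Ne8; h7: attacked by Qg7; g8: attacked by Qg7.
White has no legal moves → checkmate.

yes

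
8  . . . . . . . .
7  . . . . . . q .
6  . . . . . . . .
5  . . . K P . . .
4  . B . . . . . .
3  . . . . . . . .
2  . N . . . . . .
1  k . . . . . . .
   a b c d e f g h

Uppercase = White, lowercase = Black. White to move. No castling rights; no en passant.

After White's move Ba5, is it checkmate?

After Ba5: black king on a1; in check: no.
Black is not in check, so this cannot be checkmate.

no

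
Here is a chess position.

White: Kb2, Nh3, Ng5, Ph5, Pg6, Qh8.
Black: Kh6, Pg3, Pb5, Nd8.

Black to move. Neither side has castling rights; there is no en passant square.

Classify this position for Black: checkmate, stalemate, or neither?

checkmate

Black to move; black king on h6.
In check: yes, from the white queen on h8.
King squares — g5: attacked by Nh3; h5: attacked by Qh8; g6: attacked by Ph5; g7: attacked by Qh8; h7: attacked by Ng5.
Legal moves for Black: none.
In check with no legal moves → checkmate.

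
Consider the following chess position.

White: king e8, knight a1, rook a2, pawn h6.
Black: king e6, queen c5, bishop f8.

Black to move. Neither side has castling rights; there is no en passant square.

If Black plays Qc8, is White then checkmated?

yes

After Qc8: white king on e8; in check: yes, from the black queen on c8.
King squares — d7: attacked by Ke6; e7: attacked by Ke6; f7: attacked by Ke6; d8: attacked by Qc8; f8: attacked by Qc8.
White has no legal moves → checkmate.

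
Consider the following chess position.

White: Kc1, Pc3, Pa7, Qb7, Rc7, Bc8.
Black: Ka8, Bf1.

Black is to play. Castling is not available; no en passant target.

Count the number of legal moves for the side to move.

Black to move; king on a8.
In check: yes, from the white queen on b7.
Legal moves: none.
Count: 0.

0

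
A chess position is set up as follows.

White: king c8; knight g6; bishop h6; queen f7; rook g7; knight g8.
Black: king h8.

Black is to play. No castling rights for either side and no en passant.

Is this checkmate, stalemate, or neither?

checkmate

Black to move; black king on h8.
In check: yes, from the white knight on g6.
King squares — g7: attacked by Bh6; h7: attacked by Rg7; g8: attacked by Qf7.
Legal moves for Black: none.
In check with no legal moves → checkmate.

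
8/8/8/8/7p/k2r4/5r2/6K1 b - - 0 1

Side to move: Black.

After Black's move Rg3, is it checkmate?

After Rg3: white king on g1; in check: yes, from the black rook on g3.
White has 2 legal replies: Kxf2, Kh1.
In check but a legal move exists → not checkmate.

no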